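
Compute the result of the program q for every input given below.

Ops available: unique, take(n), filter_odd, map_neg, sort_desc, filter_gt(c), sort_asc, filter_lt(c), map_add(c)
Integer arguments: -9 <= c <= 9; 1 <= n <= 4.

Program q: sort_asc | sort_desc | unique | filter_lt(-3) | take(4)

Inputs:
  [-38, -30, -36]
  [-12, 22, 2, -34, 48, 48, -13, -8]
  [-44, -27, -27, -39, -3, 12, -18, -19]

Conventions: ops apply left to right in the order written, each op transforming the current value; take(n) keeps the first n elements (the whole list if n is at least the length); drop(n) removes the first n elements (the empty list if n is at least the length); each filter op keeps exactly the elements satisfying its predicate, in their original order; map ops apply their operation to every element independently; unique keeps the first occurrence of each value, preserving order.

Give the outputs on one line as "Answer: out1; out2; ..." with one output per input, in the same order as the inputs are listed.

[-30, -36, -38]; [-8, -12, -13, -34]; [-18, -19, -27, -39]

Execution, op by op:
  [-38, -30, -36] -> [-38, -36, -30] -> [-30, -36, -38] -> [-30, -36, -38] -> [-30, -36, -38] -> [-30, -36, -38]
  [-12, 22, 2, -34, 48, 48, -13, -8] -> [-34, -13, -12, -8, 2, 22, 48, 48] -> [48, 48, 22, 2, -8, -12, -13, -34] -> [48, 22, 2, -8, -12, -13, -34] -> [-8, -12, -13, -34] -> [-8, -12, -13, -34]
  [-44, -27, -27, -39, -3, 12, -18, -19] -> [-44, -39, -27, -27, -19, -18, -3, 12] -> [12, -3, -18, -19, -27, -27, -39, -44] -> [12, -3, -18, -19, -27, -39, -44] -> [-18, -19, -27, -39, -44] -> [-18, -19, -27, -39]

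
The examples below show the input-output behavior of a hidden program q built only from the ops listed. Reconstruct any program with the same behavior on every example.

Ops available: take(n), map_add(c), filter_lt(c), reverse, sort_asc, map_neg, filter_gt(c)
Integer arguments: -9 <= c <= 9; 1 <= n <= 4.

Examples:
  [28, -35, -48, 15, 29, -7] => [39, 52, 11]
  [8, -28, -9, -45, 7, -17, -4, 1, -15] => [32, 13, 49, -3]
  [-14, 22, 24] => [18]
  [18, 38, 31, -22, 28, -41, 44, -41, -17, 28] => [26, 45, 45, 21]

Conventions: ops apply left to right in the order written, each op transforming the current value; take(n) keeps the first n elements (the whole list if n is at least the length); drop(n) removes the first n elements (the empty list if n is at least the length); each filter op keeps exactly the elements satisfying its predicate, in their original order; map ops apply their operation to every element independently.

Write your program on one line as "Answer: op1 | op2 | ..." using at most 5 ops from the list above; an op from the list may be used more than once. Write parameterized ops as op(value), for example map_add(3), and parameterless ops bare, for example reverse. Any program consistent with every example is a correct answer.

filter_lt(8) | map_add(-4) | map_neg | take(4)

Check, running the answer program on each example:
  [28, -35, -48, 15, 29, -7] -> [-35, -48, -7] -> [-39, -52, -11] -> [39, 52, 11] -> [39, 52, 11]
  [8, -28, -9, -45, 7, -17, -4, 1, -15] -> [-28, -9, -45, 7, -17, -4, 1, -15] -> [-32, -13, -49, 3, -21, -8, -3, -19] -> [32, 13, 49, -3, 21, 8, 3, 19] -> [32, 13, 49, -3]
  [-14, 22, 24] -> [-14] -> [-18] -> [18] -> [18]
  [18, 38, 31, -22, 28, -41, 44, -41, -17, 28] -> [-22, -41, -41, -17] -> [-26, -45, -45, -21] -> [26, 45, 45, 21] -> [26, 45, 45, 21]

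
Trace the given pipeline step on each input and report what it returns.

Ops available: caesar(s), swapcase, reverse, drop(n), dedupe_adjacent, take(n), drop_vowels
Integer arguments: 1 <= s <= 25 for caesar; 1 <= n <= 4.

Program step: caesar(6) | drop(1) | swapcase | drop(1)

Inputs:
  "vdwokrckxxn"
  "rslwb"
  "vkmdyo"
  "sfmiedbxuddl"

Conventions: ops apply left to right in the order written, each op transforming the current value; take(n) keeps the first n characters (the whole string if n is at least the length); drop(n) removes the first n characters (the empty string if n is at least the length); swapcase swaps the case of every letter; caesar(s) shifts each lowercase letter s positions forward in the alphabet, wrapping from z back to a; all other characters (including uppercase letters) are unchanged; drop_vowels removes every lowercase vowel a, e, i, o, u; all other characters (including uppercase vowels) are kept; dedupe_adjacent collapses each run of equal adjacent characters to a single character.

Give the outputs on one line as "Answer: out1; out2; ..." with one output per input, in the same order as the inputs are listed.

Execution, op by op:
  "vdwokrckxxn" -> "bjcuqxiqddt" -> "jcuqxiqddt" -> "JCUQXIQDDT" -> "CUQXIQDDT"
  "rslwb" -> "xyrch" -> "yrch" -> "YRCH" -> "RCH"
  "vkmdyo" -> "bqsjeu" -> "qsjeu" -> "QSJEU" -> "SJEU"
  "sfmiedbxuddl" -> "ylsokjhdajjr" -> "lsokjhdajjr" -> "LSOKJHDAJJR" -> "SOKJHDAJJR"

"CUQXIQDDT"; "RCH"; "SJEU"; "SOKJHDAJJR"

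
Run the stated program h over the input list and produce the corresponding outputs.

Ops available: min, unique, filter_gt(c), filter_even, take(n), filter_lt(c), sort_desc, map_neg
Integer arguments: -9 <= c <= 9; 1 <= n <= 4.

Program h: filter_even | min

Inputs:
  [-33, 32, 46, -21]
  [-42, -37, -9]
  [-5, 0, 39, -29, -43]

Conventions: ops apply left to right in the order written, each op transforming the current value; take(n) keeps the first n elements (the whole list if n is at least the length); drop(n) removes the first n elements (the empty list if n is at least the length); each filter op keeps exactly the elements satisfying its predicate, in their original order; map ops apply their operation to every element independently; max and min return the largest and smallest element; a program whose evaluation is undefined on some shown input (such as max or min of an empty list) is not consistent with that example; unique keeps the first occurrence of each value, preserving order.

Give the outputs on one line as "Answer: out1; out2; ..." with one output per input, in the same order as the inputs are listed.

Execution, op by op:
  [-33, 32, 46, -21] -> [32, 46] -> 32
  [-42, -37, -9] -> [-42] -> -42
  [-5, 0, 39, -29, -43] -> [0] -> 0

32; -42; 0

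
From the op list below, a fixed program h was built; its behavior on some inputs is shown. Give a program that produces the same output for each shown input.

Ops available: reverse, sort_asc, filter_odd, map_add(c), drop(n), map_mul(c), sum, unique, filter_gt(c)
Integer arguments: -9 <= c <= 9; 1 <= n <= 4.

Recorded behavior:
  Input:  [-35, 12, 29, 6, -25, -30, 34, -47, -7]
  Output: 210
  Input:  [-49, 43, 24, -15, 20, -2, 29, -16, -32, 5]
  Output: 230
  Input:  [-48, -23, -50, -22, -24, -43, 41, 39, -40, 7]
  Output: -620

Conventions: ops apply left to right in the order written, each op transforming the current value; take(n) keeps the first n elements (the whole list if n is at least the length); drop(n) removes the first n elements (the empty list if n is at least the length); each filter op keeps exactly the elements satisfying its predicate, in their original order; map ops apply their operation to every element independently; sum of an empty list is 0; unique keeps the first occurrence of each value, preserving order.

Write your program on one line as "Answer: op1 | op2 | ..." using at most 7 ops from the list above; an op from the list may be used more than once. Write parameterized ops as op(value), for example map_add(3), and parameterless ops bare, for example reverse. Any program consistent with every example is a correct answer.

reverse | map_add(5) | map_mul(5) | drop(2) | filter_odd | sum

Check, running the answer program on each example:
  [-35, 12, 29, 6, -25, -30, 34, -47, -7] -> [-7, -47, 34, -30, -25, 6, 29, 12, -35] -> [-2, -42, 39, -25, -20, 11, 34, 17, -30] -> [-10, -210, 195, -125, -100, 55, 170, 85, -150] -> [195, -125, -100, 55, 170, 85, -150] -> [195, -125, 55, 85] -> 210
  [-49, 43, 24, -15, 20, -2, 29, -16, -32, 5] -> [5, -32, -16, 29, -2, 20, -15, 24, 43, -49] -> [10, -27, -11, 34, 3, 25, -10, 29, 48, -44] -> [50, -135, -55, 170, 15, 125, -50, 145, 240, -220] -> [-55, 170, 15, 125, -50, 145, 240, -220] -> [-55, 15, 125, 145] -> 230
  [-48, -23, -50, -22, -24, -43, 41, 39, -40, 7] -> [7, -40, 39, 41, -43, -24, -22, -50, -23, -48] -> [12, -35, 44, 46, -38, -19, -17, -45, -18, -43] -> [60, -175, 220, 230, -190, -95, -85, -225, -90, -215] -> [220, 230, -190, -95, -85, -225, -90, -215] -> [-95, -85, -225, -215] -> -620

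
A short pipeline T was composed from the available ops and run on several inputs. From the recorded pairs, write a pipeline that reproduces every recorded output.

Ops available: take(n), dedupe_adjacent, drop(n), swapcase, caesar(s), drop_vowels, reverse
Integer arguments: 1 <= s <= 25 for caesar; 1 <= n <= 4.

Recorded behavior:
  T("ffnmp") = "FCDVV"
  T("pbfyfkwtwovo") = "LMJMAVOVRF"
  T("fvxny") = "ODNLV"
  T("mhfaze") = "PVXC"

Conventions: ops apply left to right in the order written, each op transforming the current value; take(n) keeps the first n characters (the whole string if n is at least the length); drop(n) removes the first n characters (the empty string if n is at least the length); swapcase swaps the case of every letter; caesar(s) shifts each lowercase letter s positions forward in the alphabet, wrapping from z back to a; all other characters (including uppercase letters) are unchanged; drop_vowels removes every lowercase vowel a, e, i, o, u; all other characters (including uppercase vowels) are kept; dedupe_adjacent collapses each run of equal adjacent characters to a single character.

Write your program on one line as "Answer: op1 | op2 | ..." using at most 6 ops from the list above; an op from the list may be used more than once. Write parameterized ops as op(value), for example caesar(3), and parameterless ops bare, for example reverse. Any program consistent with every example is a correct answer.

reverse | drop_vowels | caesar(16) | reverse | swapcase | reverse

Check, running the answer program on each example:
  "ffnmp" -> "pmnff" -> "pmnff" -> "fcdvv" -> "vvdcf" -> "VVDCF" -> "FCDVV"
  "pbfyfkwtwovo" -> "ovowtwkfyfbp" -> "vwtwkfyfbp" -> "lmjmavovrf" -> "frvovamjml" -> "FRVOVAMJML" -> "LMJMAVOVRF"
  "fvxny" -> "ynxvf" -> "ynxvf" -> "odnlv" -> "vlndo" -> "VLNDO" -> "ODNLV"
  "mhfaze" -> "ezafhm" -> "zfhm" -> "pvxc" -> "cxvp" -> "CXVP" -> "PVXC"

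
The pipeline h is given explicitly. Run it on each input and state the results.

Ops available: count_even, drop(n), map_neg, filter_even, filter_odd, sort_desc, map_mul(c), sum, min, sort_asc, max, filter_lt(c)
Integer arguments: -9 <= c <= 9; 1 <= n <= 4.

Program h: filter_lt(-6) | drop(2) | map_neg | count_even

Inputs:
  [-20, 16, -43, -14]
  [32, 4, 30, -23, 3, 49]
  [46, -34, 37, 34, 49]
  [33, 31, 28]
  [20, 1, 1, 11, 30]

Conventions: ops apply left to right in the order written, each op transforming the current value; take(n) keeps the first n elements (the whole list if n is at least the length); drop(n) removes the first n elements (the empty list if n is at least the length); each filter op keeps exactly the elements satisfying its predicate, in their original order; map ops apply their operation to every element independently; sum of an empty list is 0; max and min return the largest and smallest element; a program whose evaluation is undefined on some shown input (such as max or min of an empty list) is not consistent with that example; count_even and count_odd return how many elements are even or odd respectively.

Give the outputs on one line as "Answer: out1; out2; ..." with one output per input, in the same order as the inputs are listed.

1; 0; 0; 0; 0

Execution, op by op:
  [-20, 16, -43, -14] -> [-20, -43, -14] -> [-14] -> [14] -> 1
  [32, 4, 30, -23, 3, 49] -> [-23] -> [] -> [] -> 0
  [46, -34, 37, 34, 49] -> [-34] -> [] -> [] -> 0
  [33, 31, 28] -> [] -> [] -> [] -> 0
  [20, 1, 1, 11, 30] -> [] -> [] -> [] -> 0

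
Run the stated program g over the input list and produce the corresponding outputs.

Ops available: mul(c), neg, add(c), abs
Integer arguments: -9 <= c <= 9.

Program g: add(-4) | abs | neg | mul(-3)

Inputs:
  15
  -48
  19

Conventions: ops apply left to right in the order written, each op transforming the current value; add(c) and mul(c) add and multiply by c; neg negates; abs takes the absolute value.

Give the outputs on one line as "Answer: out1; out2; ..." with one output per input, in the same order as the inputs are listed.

Execution, op by op:
  15 -> 11 -> 11 -> -11 -> 33
  -48 -> -52 -> 52 -> -52 -> 156
  19 -> 15 -> 15 -> -15 -> 45

33; 156; 45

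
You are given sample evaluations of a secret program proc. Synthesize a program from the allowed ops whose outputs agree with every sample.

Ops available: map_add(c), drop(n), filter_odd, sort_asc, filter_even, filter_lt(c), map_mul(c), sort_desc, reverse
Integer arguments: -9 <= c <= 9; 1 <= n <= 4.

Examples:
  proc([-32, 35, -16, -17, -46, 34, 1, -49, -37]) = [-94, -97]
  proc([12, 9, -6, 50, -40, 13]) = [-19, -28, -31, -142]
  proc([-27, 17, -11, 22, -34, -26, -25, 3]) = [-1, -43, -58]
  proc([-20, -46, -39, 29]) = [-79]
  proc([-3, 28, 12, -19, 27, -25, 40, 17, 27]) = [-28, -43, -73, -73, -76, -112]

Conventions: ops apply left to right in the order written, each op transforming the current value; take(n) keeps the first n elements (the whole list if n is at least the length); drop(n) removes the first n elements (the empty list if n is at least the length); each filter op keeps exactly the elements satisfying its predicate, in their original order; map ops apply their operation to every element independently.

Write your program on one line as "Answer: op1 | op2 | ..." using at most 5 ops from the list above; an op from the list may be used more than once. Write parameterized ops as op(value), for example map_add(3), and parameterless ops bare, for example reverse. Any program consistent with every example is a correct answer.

reverse | map_mul(-3) | sort_desc | map_add(8) | filter_lt(4)

Check, running the answer program on each example:
  [-32, 35, -16, -17, -46, 34, 1, -49, -37] -> [-37, -49, 1, 34, -46, -17, -16, 35, -32] -> [111, 147, -3, -102, 138, 51, 48, -105, 96] -> [147, 138, 111, 96, 51, 48, -3, -102, -105] -> [155, 146, 119, 104, 59, 56, 5, -94, -97] -> [-94, -97]
  [12, 9, -6, 50, -40, 13] -> [13, -40, 50, -6, 9, 12] -> [-39, 120, -150, 18, -27, -36] -> [120, 18, -27, -36, -39, -150] -> [128, 26, -19, -28, -31, -142] -> [-19, -28, -31, -142]
  [-27, 17, -11, 22, -34, -26, -25, 3] -> [3, -25, -26, -34, 22, -11, 17, -27] -> [-9, 75, 78, 102, -66, 33, -51, 81] -> [102, 81, 78, 75, 33, -9, -51, -66] -> [110, 89, 86, 83, 41, -1, -43, -58] -> [-1, -43, -58]
  [-20, -46, -39, 29] -> [29, -39, -46, -20] -> [-87, 117, 138, 60] -> [138, 117, 60, -87] -> [146, 125, 68, -79] -> [-79]
  [-3, 28, 12, -19, 27, -25, 40, 17, 27] -> [27, 17, 40, -25, 27, -19, 12, 28, -3] -> [-81, -51, -120, 75, -81, 57, -36, -84, 9] -> [75, 57, 9, -36, -51, -81, -81, -84, -120] -> [83, 65, 17, -28, -43, -73, -73, -76, -112] -> [-28, -43, -73, -73, -76, -112]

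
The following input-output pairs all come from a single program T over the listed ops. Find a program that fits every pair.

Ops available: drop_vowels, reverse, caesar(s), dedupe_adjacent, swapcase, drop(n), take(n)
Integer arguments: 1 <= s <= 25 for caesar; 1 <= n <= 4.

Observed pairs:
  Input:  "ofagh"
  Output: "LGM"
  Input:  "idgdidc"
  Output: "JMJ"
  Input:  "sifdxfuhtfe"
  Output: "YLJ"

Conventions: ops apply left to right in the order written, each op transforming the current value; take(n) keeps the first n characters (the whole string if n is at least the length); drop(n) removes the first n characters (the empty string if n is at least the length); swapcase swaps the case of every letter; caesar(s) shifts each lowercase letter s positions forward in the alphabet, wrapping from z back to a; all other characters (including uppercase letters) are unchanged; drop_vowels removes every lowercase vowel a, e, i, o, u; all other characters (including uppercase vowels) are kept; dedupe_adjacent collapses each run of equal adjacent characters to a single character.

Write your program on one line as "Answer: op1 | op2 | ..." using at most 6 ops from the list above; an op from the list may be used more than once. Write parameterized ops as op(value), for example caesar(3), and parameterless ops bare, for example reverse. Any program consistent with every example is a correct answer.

caesar(6) | drop_vowels | take(4) | dedupe_adjacent | take(3) | swapcase

Check, running the answer program on each example:
  "ofagh" -> "ulgmn" -> "lgmn" -> "lgmn" -> "lgmn" -> "lgm" -> "LGM"
  "idgdidc" -> "ojmjoji" -> "jmjj" -> "jmjj" -> "jmj" -> "jmj" -> "JMJ"
  "sifdxfuhtfe" -> "yoljdlanzlk" -> "yljdlnzlk" -> "yljd" -> "yljd" -> "ylj" -> "YLJ"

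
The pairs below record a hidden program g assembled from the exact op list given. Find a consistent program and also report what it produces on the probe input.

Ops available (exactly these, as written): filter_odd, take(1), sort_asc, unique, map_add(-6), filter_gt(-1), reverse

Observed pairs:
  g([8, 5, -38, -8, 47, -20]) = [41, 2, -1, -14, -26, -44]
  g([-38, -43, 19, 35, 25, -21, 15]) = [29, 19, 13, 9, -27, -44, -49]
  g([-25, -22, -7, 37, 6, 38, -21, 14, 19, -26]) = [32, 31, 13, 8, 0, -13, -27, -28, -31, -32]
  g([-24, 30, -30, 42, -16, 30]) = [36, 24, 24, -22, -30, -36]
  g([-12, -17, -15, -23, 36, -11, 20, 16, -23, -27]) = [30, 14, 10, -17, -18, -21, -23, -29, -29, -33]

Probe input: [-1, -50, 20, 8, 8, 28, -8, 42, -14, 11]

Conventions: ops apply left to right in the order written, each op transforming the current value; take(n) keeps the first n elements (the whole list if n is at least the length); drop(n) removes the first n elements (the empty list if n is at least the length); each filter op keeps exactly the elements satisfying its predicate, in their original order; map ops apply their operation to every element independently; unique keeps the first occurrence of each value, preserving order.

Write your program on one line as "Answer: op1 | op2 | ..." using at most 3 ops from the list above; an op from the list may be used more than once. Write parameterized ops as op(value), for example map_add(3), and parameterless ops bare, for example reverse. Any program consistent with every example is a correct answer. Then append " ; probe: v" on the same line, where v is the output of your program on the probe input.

sort_asc | reverse | map_add(-6) ; probe: [36, 22, 14, 5, 2, 2, -7, -14, -20, -56]

Check, running the answer program on each example:
  [8, 5, -38, -8, 47, -20] -> [-38, -20, -8, 5, 8, 47] -> [47, 8, 5, -8, -20, -38] -> [41, 2, -1, -14, -26, -44]
  [-38, -43, 19, 35, 25, -21, 15] -> [-43, -38, -21, 15, 19, 25, 35] -> [35, 25, 19, 15, -21, -38, -43] -> [29, 19, 13, 9, -27, -44, -49]
  [-25, -22, -7, 37, 6, 38, -21, 14, 19, -26] -> [-26, -25, -22, -21, -7, 6, 14, 19, 37, 38] -> [38, 37, 19, 14, 6, -7, -21, -22, -25, -26] -> [32, 31, 13, 8, 0, -13, -27, -28, -31, -32]
  [-24, 30, -30, 42, -16, 30] -> [-30, -24, -16, 30, 30, 42] -> [42, 30, 30, -16, -24, -30] -> [36, 24, 24, -22, -30, -36]
  [-12, -17, -15, -23, 36, -11, 20, 16, -23, -27] -> [-27, -23, -23, -17, -15, -12, -11, 16, 20, 36] -> [36, 20, 16, -11, -12, -15, -17, -23, -23, -27] -> [30, 14, 10, -17, -18, -21, -23, -29, -29, -33]
  probe: [-1, -50, 20, 8, 8, 28, -8, 42, -14, 11] -> [-50, -14, -8, -1, 8, 8, 11, 20, 28, 42] -> [42, 28, 20, 11, 8, 8, -1, -8, -14, -50] -> [36, 22, 14, 5, 2, 2, -7, -14, -20, -56]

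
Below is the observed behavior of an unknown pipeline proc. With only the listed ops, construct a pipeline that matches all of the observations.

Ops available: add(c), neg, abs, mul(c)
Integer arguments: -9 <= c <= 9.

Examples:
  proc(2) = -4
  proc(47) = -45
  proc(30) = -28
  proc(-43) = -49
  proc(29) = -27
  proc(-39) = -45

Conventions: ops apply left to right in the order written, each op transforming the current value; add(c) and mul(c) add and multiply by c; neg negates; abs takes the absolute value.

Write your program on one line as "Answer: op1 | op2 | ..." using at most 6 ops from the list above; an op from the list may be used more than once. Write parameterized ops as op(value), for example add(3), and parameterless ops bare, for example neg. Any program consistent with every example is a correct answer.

neg | add(7) | add(-3) | abs | neg | add(-2)

Check, running the answer program on each example:
  2 -> -2 -> 5 -> 2 -> 2 -> -2 -> -4
  47 -> -47 -> -40 -> -43 -> 43 -> -43 -> -45
  30 -> -30 -> -23 -> -26 -> 26 -> -26 -> -28
  -43 -> 43 -> 50 -> 47 -> 47 -> -47 -> -49
  29 -> -29 -> -22 -> -25 -> 25 -> -25 -> -27
  -39 -> 39 -> 46 -> 43 -> 43 -> -43 -> -45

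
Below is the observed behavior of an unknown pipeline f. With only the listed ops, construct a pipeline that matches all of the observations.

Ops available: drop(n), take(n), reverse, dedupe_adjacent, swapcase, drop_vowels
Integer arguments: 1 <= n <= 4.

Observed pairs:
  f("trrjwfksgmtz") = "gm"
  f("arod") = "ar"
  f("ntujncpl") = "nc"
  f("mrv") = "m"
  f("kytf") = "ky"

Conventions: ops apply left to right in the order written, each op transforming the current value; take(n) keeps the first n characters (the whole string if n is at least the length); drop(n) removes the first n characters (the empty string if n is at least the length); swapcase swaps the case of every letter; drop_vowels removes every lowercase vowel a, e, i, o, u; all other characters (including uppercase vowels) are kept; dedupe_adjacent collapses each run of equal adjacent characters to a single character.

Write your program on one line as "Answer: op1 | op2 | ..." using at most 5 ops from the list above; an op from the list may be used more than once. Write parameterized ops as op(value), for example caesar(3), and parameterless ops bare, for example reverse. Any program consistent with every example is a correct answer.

reverse | take(4) | drop(2) | reverse

Check, running the answer program on each example:
  "trrjwfksgmtz" -> "ztmgskfwjrrt" -> "ztmg" -> "mg" -> "gm"
  "arod" -> "dora" -> "dora" -> "ra" -> "ar"
  "ntujncpl" -> "lpcnjutn" -> "lpcn" -> "cn" -> "nc"
  "mrv" -> "vrm" -> "vrm" -> "m" -> "m"
  "kytf" -> "ftyk" -> "ftyk" -> "yk" -> "ky"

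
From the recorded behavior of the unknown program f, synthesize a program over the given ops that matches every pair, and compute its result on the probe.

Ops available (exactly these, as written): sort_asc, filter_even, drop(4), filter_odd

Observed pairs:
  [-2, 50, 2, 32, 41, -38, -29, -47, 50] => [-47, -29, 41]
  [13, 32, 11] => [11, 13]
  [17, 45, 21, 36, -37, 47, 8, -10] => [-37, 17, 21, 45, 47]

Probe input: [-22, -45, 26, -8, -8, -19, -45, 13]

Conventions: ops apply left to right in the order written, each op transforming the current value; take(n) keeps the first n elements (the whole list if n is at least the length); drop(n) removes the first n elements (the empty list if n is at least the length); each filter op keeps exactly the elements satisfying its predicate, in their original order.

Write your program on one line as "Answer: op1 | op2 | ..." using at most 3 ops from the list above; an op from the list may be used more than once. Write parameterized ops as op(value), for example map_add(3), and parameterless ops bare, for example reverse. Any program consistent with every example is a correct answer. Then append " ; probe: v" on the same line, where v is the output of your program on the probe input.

filter_odd | sort_asc ; probe: [-45, -45, -19, 13]

Check, running the answer program on each example:
  [-2, 50, 2, 32, 41, -38, -29, -47, 50] -> [41, -29, -47] -> [-47, -29, 41]
  [13, 32, 11] -> [13, 11] -> [11, 13]
  [17, 45, 21, 36, -37, 47, 8, -10] -> [17, 45, 21, -37, 47] -> [-37, 17, 21, 45, 47]
  probe: [-22, -45, 26, -8, -8, -19, -45, 13] -> [-45, -19, -45, 13] -> [-45, -45, -19, 13]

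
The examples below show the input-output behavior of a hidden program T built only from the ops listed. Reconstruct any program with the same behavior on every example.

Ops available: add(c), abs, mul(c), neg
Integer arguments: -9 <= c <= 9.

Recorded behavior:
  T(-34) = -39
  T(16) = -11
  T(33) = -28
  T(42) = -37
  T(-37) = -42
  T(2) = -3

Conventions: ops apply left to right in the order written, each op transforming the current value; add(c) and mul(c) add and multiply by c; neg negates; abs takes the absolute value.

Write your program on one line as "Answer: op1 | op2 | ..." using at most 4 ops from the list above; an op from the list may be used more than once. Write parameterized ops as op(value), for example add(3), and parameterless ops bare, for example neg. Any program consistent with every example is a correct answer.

add(-5) | abs | neg

Check, running the answer program on each example:
  -34 -> -39 -> 39 -> -39
  16 -> 11 -> 11 -> -11
  33 -> 28 -> 28 -> -28
  42 -> 37 -> 37 -> -37
  -37 -> -42 -> 42 -> -42
  2 -> -3 -> 3 -> -3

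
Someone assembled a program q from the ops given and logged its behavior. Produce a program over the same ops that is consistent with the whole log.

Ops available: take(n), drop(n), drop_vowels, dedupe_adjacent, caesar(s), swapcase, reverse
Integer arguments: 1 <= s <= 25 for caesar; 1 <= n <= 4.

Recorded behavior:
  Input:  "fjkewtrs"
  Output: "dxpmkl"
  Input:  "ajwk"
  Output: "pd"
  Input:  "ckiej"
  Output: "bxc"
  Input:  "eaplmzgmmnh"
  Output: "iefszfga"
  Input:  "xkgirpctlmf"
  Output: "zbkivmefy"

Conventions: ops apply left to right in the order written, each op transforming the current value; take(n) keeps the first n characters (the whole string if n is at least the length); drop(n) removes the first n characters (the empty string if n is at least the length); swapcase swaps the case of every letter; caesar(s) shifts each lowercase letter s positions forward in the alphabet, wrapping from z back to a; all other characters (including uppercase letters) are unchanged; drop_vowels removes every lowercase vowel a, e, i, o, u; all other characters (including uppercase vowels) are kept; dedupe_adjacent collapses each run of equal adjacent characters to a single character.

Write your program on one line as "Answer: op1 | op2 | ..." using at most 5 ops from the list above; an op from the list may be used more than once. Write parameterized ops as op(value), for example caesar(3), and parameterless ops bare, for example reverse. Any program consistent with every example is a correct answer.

dedupe_adjacent | drop(1) | caesar(19) | drop(1)

Check, running the answer program on each example:
  "fjkewtrs" -> "fjkewtrs" -> "jkewtrs" -> "cdxpmkl" -> "dxpmkl"
  "ajwk" -> "ajwk" -> "jwk" -> "cpd" -> "pd"
  "ckiej" -> "ckiej" -> "kiej" -> "dbxc" -> "bxc"
  "eaplmzgmmnh" -> "eaplmzgmnh" -> "aplmzgmnh" -> "tiefszfga" -> "iefszfga"
  "xkgirpctlmf" -> "xkgirpctlmf" -> "kgirpctlmf" -> "dzbkivmefy" -> "zbkivmefy"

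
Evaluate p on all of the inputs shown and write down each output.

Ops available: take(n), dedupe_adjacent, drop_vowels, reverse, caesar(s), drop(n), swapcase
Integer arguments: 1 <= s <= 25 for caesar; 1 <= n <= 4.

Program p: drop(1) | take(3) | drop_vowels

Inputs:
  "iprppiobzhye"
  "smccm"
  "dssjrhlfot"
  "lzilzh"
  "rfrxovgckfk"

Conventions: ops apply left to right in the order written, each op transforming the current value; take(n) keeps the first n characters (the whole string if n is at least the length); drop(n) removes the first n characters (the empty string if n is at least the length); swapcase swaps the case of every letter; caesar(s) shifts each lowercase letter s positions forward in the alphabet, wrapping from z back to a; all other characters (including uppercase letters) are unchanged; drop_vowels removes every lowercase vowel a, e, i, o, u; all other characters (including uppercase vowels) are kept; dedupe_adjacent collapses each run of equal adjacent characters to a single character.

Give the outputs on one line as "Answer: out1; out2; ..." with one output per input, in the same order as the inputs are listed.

"prp"; "mcc"; "ssj"; "zl"; "frx"

Execution, op by op:
  "iprppiobzhye" -> "prppiobzhye" -> "prp" -> "prp"
  "smccm" -> "mccm" -> "mcc" -> "mcc"
  "dssjrhlfot" -> "ssjrhlfot" -> "ssj" -> "ssj"
  "lzilzh" -> "zilzh" -> "zil" -> "zl"
  "rfrxovgckfk" -> "frxovgckfk" -> "frx" -> "frx"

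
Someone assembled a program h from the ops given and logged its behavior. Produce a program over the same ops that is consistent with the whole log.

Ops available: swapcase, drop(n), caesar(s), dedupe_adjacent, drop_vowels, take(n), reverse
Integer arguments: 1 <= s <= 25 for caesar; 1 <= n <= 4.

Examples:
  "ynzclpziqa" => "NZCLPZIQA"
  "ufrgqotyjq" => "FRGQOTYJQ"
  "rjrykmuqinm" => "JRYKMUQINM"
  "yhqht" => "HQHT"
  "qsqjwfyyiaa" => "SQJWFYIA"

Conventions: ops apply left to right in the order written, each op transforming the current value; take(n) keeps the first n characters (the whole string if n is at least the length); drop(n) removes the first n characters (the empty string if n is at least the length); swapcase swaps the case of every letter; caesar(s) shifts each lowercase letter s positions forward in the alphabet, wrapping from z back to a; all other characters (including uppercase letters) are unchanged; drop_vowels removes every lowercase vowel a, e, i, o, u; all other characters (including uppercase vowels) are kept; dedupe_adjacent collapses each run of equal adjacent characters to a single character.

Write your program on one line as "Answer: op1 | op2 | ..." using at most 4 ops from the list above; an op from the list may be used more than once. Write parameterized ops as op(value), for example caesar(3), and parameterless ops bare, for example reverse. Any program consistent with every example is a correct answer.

swapcase | drop(1) | dedupe_adjacent

Check, running the answer program on each example:
  "ynzclpziqa" -> "YNZCLPZIQA" -> "NZCLPZIQA" -> "NZCLPZIQA"
  "ufrgqotyjq" -> "UFRGQOTYJQ" -> "FRGQOTYJQ" -> "FRGQOTYJQ"
  "rjrykmuqinm" -> "RJRYKMUQINM" -> "JRYKMUQINM" -> "JRYKMUQINM"
  "yhqht" -> "YHQHT" -> "HQHT" -> "HQHT"
  "qsqjwfyyiaa" -> "QSQJWFYYIAA" -> "SQJWFYYIAA" -> "SQJWFYIA"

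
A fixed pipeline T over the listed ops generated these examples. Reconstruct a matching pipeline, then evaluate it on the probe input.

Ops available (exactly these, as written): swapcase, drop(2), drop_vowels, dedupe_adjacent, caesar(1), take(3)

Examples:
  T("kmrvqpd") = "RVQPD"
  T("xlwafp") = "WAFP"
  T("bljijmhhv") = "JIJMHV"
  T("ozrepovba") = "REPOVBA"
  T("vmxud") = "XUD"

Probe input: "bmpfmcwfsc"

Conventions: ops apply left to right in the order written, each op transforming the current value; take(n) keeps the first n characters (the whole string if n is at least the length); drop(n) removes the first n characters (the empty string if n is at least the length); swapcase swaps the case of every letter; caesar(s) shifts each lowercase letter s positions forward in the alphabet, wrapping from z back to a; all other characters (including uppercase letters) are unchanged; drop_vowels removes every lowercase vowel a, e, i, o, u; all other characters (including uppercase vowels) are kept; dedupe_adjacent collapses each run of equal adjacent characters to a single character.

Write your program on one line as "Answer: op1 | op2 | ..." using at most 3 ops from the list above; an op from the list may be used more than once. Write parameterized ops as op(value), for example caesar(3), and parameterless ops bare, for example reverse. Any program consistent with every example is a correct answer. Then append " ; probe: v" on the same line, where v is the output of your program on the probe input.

drop(2) | dedupe_adjacent | swapcase ; probe: "PFMCWFSC"

Check, running the answer program on each example:
  "kmrvqpd" -> "rvqpd" -> "rvqpd" -> "RVQPD"
  "xlwafp" -> "wafp" -> "wafp" -> "WAFP"
  "bljijmhhv" -> "jijmhhv" -> "jijmhv" -> "JIJMHV"
  "ozrepovba" -> "repovba" -> "repovba" -> "REPOVBA"
  "vmxud" -> "xud" -> "xud" -> "XUD"
  probe: "bmpfmcwfsc" -> "pfmcwfsc" -> "pfmcwfsc" -> "PFMCWFSC"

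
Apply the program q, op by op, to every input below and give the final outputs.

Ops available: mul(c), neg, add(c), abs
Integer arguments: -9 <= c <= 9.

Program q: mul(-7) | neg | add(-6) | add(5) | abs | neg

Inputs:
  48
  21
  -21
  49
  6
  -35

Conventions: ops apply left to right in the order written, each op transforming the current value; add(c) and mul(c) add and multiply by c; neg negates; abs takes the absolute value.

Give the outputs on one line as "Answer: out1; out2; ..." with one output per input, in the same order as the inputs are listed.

-335; -146; -148; -342; -41; -246

Execution, op by op:
  48 -> -336 -> 336 -> 330 -> 335 -> 335 -> -335
  21 -> -147 -> 147 -> 141 -> 146 -> 146 -> -146
  -21 -> 147 -> -147 -> -153 -> -148 -> 148 -> -148
  49 -> -343 -> 343 -> 337 -> 342 -> 342 -> -342
  6 -> -42 -> 42 -> 36 -> 41 -> 41 -> -41
  -35 -> 245 -> -245 -> -251 -> -246 -> 246 -> -246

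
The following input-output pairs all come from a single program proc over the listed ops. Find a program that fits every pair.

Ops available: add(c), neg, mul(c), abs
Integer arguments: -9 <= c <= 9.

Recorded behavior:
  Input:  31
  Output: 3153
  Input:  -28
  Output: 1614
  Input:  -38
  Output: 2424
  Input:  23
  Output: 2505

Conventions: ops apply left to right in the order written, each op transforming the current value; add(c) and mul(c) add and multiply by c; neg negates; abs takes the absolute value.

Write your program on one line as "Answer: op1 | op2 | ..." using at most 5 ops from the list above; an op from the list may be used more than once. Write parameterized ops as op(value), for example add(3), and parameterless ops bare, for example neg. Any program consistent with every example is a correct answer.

add(8) | abs | mul(9) | mul(9) | add(-6)

Check, running the answer program on each example:
  31 -> 39 -> 39 -> 351 -> 3159 -> 3153
  -28 -> -20 -> 20 -> 180 -> 1620 -> 1614
  -38 -> -30 -> 30 -> 270 -> 2430 -> 2424
  23 -> 31 -> 31 -> 279 -> 2511 -> 2505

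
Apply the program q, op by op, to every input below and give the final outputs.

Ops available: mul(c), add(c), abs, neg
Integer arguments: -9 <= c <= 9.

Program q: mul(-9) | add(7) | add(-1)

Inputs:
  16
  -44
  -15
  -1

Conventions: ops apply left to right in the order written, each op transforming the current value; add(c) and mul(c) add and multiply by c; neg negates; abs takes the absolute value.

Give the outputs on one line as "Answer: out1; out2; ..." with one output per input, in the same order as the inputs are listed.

Execution, op by op:
  16 -> -144 -> -137 -> -138
  -44 -> 396 -> 403 -> 402
  -15 -> 135 -> 142 -> 141
  -1 -> 9 -> 16 -> 15

-138; 402; 141; 15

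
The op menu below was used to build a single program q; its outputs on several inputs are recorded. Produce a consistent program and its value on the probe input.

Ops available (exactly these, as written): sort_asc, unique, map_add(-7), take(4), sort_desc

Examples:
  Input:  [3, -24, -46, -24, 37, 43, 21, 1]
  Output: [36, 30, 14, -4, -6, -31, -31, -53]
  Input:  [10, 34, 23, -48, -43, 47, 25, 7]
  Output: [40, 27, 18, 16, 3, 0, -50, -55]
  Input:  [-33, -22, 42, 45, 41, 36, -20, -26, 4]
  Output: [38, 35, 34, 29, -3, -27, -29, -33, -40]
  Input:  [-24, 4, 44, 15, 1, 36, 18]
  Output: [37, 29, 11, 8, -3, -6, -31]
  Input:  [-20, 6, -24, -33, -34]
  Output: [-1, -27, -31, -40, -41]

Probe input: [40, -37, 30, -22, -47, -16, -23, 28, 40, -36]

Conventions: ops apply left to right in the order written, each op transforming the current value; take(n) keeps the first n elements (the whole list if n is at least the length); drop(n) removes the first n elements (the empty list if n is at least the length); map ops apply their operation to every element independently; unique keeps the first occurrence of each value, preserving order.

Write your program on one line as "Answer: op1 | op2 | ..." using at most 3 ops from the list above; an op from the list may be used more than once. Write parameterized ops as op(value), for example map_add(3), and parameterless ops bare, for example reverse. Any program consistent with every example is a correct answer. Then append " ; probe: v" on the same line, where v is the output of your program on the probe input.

sort_asc | map_add(-7) | sort_desc ; probe: [33, 33, 23, 21, -23, -29, -30, -43, -44, -54]

Check, running the answer program on each example:
  [3, -24, -46, -24, 37, 43, 21, 1] -> [-46, -24, -24, 1, 3, 21, 37, 43] -> [-53, -31, -31, -6, -4, 14, 30, 36] -> [36, 30, 14, -4, -6, -31, -31, -53]
  [10, 34, 23, -48, -43, 47, 25, 7] -> [-48, -43, 7, 10, 23, 25, 34, 47] -> [-55, -50, 0, 3, 16, 18, 27, 40] -> [40, 27, 18, 16, 3, 0, -50, -55]
  [-33, -22, 42, 45, 41, 36, -20, -26, 4] -> [-33, -26, -22, -20, 4, 36, 41, 42, 45] -> [-40, -33, -29, -27, -3, 29, 34, 35, 38] -> [38, 35, 34, 29, -3, -27, -29, -33, -40]
  [-24, 4, 44, 15, 1, 36, 18] -> [-24, 1, 4, 15, 18, 36, 44] -> [-31, -6, -3, 8, 11, 29, 37] -> [37, 29, 11, 8, -3, -6, -31]
  [-20, 6, -24, -33, -34] -> [-34, -33, -24, -20, 6] -> [-41, -40, -31, -27, -1] -> [-1, -27, -31, -40, -41]
  probe: [40, -37, 30, -22, -47, -16, -23, 28, 40, -36] -> [-47, -37, -36, -23, -22, -16, 28, 30, 40, 40] -> [-54, -44, -43, -30, -29, -23, 21, 23, 33, 33] -> [33, 33, 23, 21, -23, -29, -30, -43, -44, -54]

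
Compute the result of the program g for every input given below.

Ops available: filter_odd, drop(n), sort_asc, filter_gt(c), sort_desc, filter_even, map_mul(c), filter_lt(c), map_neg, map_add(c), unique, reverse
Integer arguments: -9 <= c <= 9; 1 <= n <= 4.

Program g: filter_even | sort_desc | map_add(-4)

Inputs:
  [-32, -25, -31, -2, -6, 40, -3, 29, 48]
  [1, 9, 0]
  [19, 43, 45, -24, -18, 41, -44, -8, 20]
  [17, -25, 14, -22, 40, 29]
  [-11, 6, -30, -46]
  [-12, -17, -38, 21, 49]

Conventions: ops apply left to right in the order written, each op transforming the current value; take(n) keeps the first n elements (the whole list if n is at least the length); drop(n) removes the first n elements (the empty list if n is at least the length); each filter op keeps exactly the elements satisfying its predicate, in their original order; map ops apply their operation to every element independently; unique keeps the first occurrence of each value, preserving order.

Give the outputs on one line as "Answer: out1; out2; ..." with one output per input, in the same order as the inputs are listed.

[44, 36, -6, -10, -36]; [-4]; [16, -12, -22, -28, -48]; [36, 10, -26]; [2, -34, -50]; [-16, -42]

Execution, op by op:
  [-32, -25, -31, -2, -6, 40, -3, 29, 48] -> [-32, -2, -6, 40, 48] -> [48, 40, -2, -6, -32] -> [44, 36, -6, -10, -36]
  [1, 9, 0] -> [0] -> [0] -> [-4]
  [19, 43, 45, -24, -18, 41, -44, -8, 20] -> [-24, -18, -44, -8, 20] -> [20, -8, -18, -24, -44] -> [16, -12, -22, -28, -48]
  [17, -25, 14, -22, 40, 29] -> [14, -22, 40] -> [40, 14, -22] -> [36, 10, -26]
  [-11, 6, -30, -46] -> [6, -30, -46] -> [6, -30, -46] -> [2, -34, -50]
  [-12, -17, -38, 21, 49] -> [-12, -38] -> [-12, -38] -> [-16, -42]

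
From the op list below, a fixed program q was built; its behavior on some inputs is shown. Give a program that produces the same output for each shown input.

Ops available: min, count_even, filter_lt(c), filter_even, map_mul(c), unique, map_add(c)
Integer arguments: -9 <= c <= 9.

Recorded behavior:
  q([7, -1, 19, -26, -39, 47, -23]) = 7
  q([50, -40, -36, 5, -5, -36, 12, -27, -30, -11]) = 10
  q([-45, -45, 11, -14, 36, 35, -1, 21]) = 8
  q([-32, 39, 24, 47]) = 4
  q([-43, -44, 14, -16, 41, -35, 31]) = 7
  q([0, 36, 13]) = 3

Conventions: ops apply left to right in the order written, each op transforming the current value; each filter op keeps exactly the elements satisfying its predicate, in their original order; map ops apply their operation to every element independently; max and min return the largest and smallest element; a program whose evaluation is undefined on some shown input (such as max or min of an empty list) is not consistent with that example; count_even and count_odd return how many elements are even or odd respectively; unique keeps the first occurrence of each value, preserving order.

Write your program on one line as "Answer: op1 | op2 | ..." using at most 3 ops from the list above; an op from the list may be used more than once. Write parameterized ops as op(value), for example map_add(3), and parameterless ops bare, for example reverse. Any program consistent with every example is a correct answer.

map_add(5) | map_mul(-6) | count_even

Check, running the answer program on each example:
  [7, -1, 19, -26, -39, 47, -23] -> [12, 4, 24, -21, -34, 52, -18] -> [-72, -24, -144, 126, 204, -312, 108] -> 7
  [50, -40, -36, 5, -5, -36, 12, -27, -30, -11] -> [55, -35, -31, 10, 0, -31, 17, -22, -25, -6] -> [-330, 210, 186, -60, 0, 186, -102, 132, 150, 36] -> 10
  [-45, -45, 11, -14, 36, 35, -1, 21] -> [-40, -40, 16, -9, 41, 40, 4, 26] -> [240, 240, -96, 54, -246, -240, -24, -156] -> 8
  [-32, 39, 24, 47] -> [-27, 44, 29, 52] -> [162, -264, -174, -312] -> 4
  [-43, -44, 14, -16, 41, -35, 31] -> [-38, -39, 19, -11, 46, -30, 36] -> [228, 234, -114, 66, -276, 180, -216] -> 7
  [0, 36, 13] -> [5, 41, 18] -> [-30, -246, -108] -> 3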